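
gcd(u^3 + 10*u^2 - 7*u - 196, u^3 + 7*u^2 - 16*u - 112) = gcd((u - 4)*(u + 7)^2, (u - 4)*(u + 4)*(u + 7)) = u^2 + 3*u - 28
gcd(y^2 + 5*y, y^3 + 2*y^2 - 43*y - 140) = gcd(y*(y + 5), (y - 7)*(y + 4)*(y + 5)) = y + 5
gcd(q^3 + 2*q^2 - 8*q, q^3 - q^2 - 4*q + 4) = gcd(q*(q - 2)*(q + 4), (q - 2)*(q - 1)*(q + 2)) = q - 2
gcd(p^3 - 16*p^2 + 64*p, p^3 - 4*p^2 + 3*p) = p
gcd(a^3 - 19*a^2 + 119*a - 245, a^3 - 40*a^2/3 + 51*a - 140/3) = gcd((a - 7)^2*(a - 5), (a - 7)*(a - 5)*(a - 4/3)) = a^2 - 12*a + 35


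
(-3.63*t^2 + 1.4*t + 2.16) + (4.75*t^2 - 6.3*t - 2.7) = 1.12*t^2 - 4.9*t - 0.54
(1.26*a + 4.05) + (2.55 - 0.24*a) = 1.02*a + 6.6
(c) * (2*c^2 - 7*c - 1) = 2*c^3 - 7*c^2 - c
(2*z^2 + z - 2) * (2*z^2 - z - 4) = 4*z^4 - 13*z^2 - 2*z + 8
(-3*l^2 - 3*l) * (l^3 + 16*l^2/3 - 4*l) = -3*l^5 - 19*l^4 - 4*l^3 + 12*l^2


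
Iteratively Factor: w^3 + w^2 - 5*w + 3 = (w + 3)*(w^2 - 2*w + 1) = (w - 1)*(w + 3)*(w - 1)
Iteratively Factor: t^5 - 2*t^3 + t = (t - 1)*(t^4 + t^3 - t^2 - t) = t*(t - 1)*(t^3 + t^2 - t - 1) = t*(t - 1)*(t + 1)*(t^2 - 1) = t*(t - 1)*(t + 1)^2*(t - 1)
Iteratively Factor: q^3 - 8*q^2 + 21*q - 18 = (q - 2)*(q^2 - 6*q + 9) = (q - 3)*(q - 2)*(q - 3)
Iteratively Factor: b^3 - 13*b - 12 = (b - 4)*(b^2 + 4*b + 3) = (b - 4)*(b + 3)*(b + 1)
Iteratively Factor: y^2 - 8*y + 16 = (y - 4)*(y - 4)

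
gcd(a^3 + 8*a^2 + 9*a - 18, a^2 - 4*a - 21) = a + 3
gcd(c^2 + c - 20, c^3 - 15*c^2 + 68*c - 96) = c - 4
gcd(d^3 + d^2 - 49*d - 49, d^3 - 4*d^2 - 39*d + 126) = d - 7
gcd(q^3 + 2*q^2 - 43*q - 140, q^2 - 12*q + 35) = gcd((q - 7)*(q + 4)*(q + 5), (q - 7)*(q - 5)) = q - 7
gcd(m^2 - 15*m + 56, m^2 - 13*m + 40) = m - 8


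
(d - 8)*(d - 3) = d^2 - 11*d + 24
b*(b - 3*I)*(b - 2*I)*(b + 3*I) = b^4 - 2*I*b^3 + 9*b^2 - 18*I*b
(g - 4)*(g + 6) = g^2 + 2*g - 24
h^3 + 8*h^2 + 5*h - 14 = (h - 1)*(h + 2)*(h + 7)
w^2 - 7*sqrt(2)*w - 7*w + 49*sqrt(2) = (w - 7)*(w - 7*sqrt(2))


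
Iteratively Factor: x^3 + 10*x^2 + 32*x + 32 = (x + 4)*(x^2 + 6*x + 8) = (x + 4)^2*(x + 2)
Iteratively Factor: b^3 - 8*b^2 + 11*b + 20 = (b - 5)*(b^2 - 3*b - 4) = (b - 5)*(b - 4)*(b + 1)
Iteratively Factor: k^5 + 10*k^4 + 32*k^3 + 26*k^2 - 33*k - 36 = (k + 1)*(k^4 + 9*k^3 + 23*k^2 + 3*k - 36) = (k + 1)*(k + 3)*(k^3 + 6*k^2 + 5*k - 12) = (k - 1)*(k + 1)*(k + 3)*(k^2 + 7*k + 12) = (k - 1)*(k + 1)*(k + 3)^2*(k + 4)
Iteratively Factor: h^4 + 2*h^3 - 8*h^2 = (h)*(h^3 + 2*h^2 - 8*h) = h*(h - 2)*(h^2 + 4*h) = h^2*(h - 2)*(h + 4)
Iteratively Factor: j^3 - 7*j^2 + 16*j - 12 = (j - 3)*(j^2 - 4*j + 4) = (j - 3)*(j - 2)*(j - 2)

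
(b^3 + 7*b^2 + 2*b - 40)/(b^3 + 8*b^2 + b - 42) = (b^2 + 9*b + 20)/(b^2 + 10*b + 21)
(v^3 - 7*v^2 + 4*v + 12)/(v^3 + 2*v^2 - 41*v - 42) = (v - 2)/(v + 7)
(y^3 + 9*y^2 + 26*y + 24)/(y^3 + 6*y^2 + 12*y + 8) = (y^2 + 7*y + 12)/(y^2 + 4*y + 4)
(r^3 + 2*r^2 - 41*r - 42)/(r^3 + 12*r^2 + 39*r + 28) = (r - 6)/(r + 4)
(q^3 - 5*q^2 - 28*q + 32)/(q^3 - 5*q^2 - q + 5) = (q^2 - 4*q - 32)/(q^2 - 4*q - 5)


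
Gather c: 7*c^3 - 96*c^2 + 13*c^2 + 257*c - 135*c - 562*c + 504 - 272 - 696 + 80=7*c^3 - 83*c^2 - 440*c - 384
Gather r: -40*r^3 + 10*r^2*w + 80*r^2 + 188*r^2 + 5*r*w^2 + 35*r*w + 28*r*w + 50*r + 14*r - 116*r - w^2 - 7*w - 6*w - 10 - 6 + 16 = -40*r^3 + r^2*(10*w + 268) + r*(5*w^2 + 63*w - 52) - w^2 - 13*w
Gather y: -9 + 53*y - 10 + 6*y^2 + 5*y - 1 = 6*y^2 + 58*y - 20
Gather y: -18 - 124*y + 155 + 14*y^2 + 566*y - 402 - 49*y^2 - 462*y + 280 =-35*y^2 - 20*y + 15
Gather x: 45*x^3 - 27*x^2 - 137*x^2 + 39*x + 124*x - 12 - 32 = 45*x^3 - 164*x^2 + 163*x - 44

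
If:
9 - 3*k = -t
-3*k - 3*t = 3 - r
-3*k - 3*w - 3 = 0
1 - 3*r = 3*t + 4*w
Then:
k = 104/41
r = 264/41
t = -57/41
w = -145/41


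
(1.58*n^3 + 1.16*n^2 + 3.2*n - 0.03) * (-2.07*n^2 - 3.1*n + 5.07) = -3.2706*n^5 - 7.2992*n^4 - 2.2094*n^3 - 3.9767*n^2 + 16.317*n - 0.1521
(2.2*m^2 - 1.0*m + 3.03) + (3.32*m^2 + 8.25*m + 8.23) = 5.52*m^2 + 7.25*m + 11.26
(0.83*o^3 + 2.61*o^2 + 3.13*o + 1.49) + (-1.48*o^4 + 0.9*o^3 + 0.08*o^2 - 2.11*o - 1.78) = -1.48*o^4 + 1.73*o^3 + 2.69*o^2 + 1.02*o - 0.29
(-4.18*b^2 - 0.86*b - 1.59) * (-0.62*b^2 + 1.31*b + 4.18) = 2.5916*b^4 - 4.9426*b^3 - 17.6132*b^2 - 5.6777*b - 6.6462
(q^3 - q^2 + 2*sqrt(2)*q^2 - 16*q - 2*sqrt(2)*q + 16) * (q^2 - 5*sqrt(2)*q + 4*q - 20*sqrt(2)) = q^5 - 3*sqrt(2)*q^4 + 3*q^4 - 40*q^3 - 9*sqrt(2)*q^3 - 108*q^2 + 92*sqrt(2)*q^2 + 144*q + 240*sqrt(2)*q - 320*sqrt(2)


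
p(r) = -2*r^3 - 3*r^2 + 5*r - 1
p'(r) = -6*r^2 - 6*r + 5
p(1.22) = -3.00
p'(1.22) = -11.25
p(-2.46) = -1.68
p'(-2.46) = -16.55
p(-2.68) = 2.55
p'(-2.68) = -22.01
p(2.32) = -30.52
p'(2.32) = -41.21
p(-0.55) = -4.32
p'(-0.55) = 6.48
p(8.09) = -1215.84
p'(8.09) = -436.23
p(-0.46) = -3.74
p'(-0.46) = 6.49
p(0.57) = 0.50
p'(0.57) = -0.37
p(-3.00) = 11.00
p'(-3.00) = -31.00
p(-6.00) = 293.00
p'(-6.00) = -175.00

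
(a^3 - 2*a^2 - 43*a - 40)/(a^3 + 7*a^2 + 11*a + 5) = (a - 8)/(a + 1)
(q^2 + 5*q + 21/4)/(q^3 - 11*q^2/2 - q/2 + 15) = (q + 7/2)/(q^2 - 7*q + 10)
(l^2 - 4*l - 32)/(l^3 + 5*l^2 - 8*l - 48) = (l - 8)/(l^2 + l - 12)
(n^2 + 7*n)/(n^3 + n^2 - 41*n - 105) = n*(n + 7)/(n^3 + n^2 - 41*n - 105)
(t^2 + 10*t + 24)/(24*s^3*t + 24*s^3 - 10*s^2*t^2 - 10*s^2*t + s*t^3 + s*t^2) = (t^2 + 10*t + 24)/(s*(24*s^2*t + 24*s^2 - 10*s*t^2 - 10*s*t + t^3 + t^2))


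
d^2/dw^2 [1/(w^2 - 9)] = 6*(w^2 + 3)/(w^2 - 9)^3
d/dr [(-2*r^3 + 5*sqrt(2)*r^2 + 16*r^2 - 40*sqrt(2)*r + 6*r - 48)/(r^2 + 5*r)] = (-2*r^4 - 20*r^3 + 74*r^2 + 65*sqrt(2)*r^2 + 96*r + 240)/(r^2*(r^2 + 10*r + 25))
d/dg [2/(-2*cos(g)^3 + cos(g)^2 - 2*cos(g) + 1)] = 4*(-3*cos(g)^2 + cos(g) - 1)*sin(g)/((sin(g)^2 - 2)^2*(2*cos(g) - 1)^2)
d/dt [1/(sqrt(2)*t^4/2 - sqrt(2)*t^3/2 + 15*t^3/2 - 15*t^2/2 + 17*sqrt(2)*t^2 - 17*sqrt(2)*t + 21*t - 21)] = 2*(-4*sqrt(2)*t^3 - 45*t^2 + 3*sqrt(2)*t^2 - 68*sqrt(2)*t + 30*t - 42 + 34*sqrt(2))/(sqrt(2)*t^4 - sqrt(2)*t^3 + 15*t^3 - 15*t^2 + 34*sqrt(2)*t^2 - 34*sqrt(2)*t + 42*t - 42)^2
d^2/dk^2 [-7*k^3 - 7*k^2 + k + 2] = -42*k - 14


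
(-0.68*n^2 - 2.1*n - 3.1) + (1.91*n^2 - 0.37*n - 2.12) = 1.23*n^2 - 2.47*n - 5.22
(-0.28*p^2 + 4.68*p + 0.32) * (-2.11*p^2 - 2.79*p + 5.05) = 0.5908*p^4 - 9.0936*p^3 - 15.1464*p^2 + 22.7412*p + 1.616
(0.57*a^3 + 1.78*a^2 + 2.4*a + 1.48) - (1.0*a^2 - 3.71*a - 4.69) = 0.57*a^3 + 0.78*a^2 + 6.11*a + 6.17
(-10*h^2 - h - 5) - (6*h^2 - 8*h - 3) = -16*h^2 + 7*h - 2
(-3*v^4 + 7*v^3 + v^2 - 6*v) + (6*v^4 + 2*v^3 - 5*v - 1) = 3*v^4 + 9*v^3 + v^2 - 11*v - 1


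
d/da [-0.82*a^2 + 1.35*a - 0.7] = 1.35 - 1.64*a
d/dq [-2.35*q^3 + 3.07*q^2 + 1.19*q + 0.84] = -7.05*q^2 + 6.14*q + 1.19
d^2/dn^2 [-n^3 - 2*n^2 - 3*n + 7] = -6*n - 4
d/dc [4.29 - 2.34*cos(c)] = 2.34*sin(c)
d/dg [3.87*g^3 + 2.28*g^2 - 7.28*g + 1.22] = 11.61*g^2 + 4.56*g - 7.28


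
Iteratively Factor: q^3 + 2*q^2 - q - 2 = (q + 2)*(q^2 - 1) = (q - 1)*(q + 2)*(q + 1)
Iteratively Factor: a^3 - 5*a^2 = (a)*(a^2 - 5*a) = a*(a - 5)*(a)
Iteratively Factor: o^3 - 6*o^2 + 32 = (o - 4)*(o^2 - 2*o - 8) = (o - 4)^2*(o + 2)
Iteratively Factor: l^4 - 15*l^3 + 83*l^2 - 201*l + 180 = (l - 3)*(l^3 - 12*l^2 + 47*l - 60) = (l - 4)*(l - 3)*(l^2 - 8*l + 15) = (l - 5)*(l - 4)*(l - 3)*(l - 3)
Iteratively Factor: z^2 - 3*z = (z)*(z - 3)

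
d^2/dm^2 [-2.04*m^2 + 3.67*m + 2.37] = -4.08000000000000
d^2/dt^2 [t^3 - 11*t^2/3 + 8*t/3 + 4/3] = 6*t - 22/3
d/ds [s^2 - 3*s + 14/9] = 2*s - 3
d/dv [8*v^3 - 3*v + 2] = 24*v^2 - 3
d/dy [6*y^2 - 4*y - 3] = 12*y - 4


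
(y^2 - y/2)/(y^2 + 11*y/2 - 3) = y/(y + 6)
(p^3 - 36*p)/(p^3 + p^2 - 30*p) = (p - 6)/(p - 5)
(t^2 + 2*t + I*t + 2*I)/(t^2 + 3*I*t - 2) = (t + 2)/(t + 2*I)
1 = 1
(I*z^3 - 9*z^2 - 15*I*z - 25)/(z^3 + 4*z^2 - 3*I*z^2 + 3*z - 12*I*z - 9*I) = (I*z^3 - 9*z^2 - 15*I*z - 25)/(z^3 + z^2*(4 - 3*I) + z*(3 - 12*I) - 9*I)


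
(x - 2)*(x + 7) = x^2 + 5*x - 14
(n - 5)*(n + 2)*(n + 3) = n^3 - 19*n - 30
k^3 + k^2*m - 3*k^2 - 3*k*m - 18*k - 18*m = (k - 6)*(k + 3)*(k + m)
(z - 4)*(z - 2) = z^2 - 6*z + 8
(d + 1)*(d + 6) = d^2 + 7*d + 6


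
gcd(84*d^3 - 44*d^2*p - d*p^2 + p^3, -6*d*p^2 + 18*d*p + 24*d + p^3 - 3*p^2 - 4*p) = -6*d + p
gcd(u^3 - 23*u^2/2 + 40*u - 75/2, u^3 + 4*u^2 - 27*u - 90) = u - 5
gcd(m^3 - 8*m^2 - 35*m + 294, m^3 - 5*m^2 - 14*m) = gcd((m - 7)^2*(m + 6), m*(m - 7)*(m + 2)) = m - 7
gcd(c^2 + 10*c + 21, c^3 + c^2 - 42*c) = c + 7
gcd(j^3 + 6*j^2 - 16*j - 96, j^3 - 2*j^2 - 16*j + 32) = j^2 - 16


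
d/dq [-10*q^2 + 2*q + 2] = 2 - 20*q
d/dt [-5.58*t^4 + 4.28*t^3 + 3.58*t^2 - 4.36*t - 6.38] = -22.32*t^3 + 12.84*t^2 + 7.16*t - 4.36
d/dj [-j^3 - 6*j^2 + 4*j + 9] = -3*j^2 - 12*j + 4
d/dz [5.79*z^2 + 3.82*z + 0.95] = 11.58*z + 3.82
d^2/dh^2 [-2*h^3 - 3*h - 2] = -12*h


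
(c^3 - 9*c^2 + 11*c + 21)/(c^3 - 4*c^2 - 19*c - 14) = (c - 3)/(c + 2)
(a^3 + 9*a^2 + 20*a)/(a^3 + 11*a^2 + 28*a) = (a + 5)/(a + 7)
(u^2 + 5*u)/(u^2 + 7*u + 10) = u/(u + 2)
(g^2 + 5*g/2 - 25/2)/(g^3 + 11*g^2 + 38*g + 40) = (g - 5/2)/(g^2 + 6*g + 8)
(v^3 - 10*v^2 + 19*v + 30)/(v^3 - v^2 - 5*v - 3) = (v^2 - 11*v + 30)/(v^2 - 2*v - 3)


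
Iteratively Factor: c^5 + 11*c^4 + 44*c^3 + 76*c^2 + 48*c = (c + 2)*(c^4 + 9*c^3 + 26*c^2 + 24*c) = c*(c + 2)*(c^3 + 9*c^2 + 26*c + 24) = c*(c + 2)^2*(c^2 + 7*c + 12) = c*(c + 2)^2*(c + 4)*(c + 3)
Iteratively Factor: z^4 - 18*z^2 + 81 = (z - 3)*(z^3 + 3*z^2 - 9*z - 27) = (z - 3)^2*(z^2 + 6*z + 9) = (z - 3)^2*(z + 3)*(z + 3)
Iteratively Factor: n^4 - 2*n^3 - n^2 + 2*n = (n + 1)*(n^3 - 3*n^2 + 2*n) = (n - 2)*(n + 1)*(n^2 - n) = (n - 2)*(n - 1)*(n + 1)*(n)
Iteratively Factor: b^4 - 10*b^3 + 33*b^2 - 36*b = (b)*(b^3 - 10*b^2 + 33*b - 36) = b*(b - 3)*(b^2 - 7*b + 12) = b*(b - 3)^2*(b - 4)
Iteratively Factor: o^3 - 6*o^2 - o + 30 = (o - 3)*(o^2 - 3*o - 10) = (o - 5)*(o - 3)*(o + 2)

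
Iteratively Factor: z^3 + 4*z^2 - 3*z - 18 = (z + 3)*(z^2 + z - 6) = (z + 3)^2*(z - 2)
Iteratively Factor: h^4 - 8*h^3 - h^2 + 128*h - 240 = (h + 4)*(h^3 - 12*h^2 + 47*h - 60) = (h - 5)*(h + 4)*(h^2 - 7*h + 12) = (h - 5)*(h - 4)*(h + 4)*(h - 3)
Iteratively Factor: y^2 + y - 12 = (y + 4)*(y - 3)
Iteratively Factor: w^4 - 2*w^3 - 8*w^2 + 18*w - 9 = (w - 1)*(w^3 - w^2 - 9*w + 9) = (w - 1)*(w + 3)*(w^2 - 4*w + 3) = (w - 1)^2*(w + 3)*(w - 3)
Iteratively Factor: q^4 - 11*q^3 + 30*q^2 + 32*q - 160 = (q - 4)*(q^3 - 7*q^2 + 2*q + 40) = (q - 4)*(q + 2)*(q^2 - 9*q + 20) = (q - 4)^2*(q + 2)*(q - 5)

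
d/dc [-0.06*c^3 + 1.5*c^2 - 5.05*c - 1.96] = -0.18*c^2 + 3.0*c - 5.05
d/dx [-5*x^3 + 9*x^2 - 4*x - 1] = -15*x^2 + 18*x - 4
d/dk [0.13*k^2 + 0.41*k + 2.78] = 0.26*k + 0.41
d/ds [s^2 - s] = 2*s - 1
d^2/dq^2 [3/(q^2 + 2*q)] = 6*(-q*(q + 2) + 4*(q + 1)^2)/(q^3*(q + 2)^3)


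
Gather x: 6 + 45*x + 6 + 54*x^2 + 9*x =54*x^2 + 54*x + 12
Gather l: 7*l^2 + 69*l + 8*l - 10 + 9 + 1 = 7*l^2 + 77*l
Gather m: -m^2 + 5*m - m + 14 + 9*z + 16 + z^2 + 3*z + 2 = -m^2 + 4*m + z^2 + 12*z + 32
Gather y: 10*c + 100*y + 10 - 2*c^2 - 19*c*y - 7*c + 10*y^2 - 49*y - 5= -2*c^2 + 3*c + 10*y^2 + y*(51 - 19*c) + 5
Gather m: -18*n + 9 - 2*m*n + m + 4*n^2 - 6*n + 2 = m*(1 - 2*n) + 4*n^2 - 24*n + 11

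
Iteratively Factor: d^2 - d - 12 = (d - 4)*(d + 3)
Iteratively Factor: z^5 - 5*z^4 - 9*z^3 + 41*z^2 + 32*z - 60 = (z - 1)*(z^4 - 4*z^3 - 13*z^2 + 28*z + 60) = (z - 1)*(z + 2)*(z^3 - 6*z^2 - z + 30) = (z - 5)*(z - 1)*(z + 2)*(z^2 - z - 6) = (z - 5)*(z - 1)*(z + 2)^2*(z - 3)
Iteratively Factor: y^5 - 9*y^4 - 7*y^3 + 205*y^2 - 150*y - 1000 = (y - 5)*(y^4 - 4*y^3 - 27*y^2 + 70*y + 200) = (y - 5)^2*(y^3 + y^2 - 22*y - 40) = (y - 5)^2*(y + 4)*(y^2 - 3*y - 10) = (y - 5)^3*(y + 4)*(y + 2)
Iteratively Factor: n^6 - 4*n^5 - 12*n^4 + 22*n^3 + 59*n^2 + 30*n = (n + 1)*(n^5 - 5*n^4 - 7*n^3 + 29*n^2 + 30*n) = (n - 3)*(n + 1)*(n^4 - 2*n^3 - 13*n^2 - 10*n) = (n - 3)*(n + 1)*(n + 2)*(n^3 - 4*n^2 - 5*n) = (n - 3)*(n + 1)^2*(n + 2)*(n^2 - 5*n) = n*(n - 3)*(n + 1)^2*(n + 2)*(n - 5)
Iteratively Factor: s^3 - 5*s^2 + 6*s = (s - 3)*(s^2 - 2*s) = s*(s - 3)*(s - 2)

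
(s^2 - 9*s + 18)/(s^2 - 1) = (s^2 - 9*s + 18)/(s^2 - 1)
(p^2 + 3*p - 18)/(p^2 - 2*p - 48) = (p - 3)/(p - 8)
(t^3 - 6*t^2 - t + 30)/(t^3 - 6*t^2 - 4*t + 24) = (t^2 - 8*t + 15)/(t^2 - 8*t + 12)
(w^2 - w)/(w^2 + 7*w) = (w - 1)/(w + 7)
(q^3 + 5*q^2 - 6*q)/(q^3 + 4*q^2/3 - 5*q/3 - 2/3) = 3*q*(q + 6)/(3*q^2 + 7*q + 2)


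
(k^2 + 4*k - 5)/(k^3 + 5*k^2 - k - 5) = 1/(k + 1)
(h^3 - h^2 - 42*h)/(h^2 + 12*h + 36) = h*(h - 7)/(h + 6)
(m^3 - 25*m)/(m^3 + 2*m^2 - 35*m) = (m + 5)/(m + 7)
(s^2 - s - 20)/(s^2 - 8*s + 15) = (s + 4)/(s - 3)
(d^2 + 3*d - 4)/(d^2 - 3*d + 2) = (d + 4)/(d - 2)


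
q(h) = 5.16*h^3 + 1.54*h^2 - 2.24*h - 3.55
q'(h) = 15.48*h^2 + 3.08*h - 2.24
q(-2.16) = -43.53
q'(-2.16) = 63.33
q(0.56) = -3.42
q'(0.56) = 4.34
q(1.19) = 4.66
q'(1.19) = 23.35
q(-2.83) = -101.83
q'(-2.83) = 113.02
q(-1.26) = -8.60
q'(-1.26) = 18.46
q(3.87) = 309.92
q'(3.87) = 241.52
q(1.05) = 1.77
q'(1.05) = 18.06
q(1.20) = 4.90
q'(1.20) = 23.75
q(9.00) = 3862.67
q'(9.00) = 1279.36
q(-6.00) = -1049.23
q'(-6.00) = 536.56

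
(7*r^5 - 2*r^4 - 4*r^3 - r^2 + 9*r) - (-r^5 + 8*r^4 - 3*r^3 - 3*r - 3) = 8*r^5 - 10*r^4 - r^3 - r^2 + 12*r + 3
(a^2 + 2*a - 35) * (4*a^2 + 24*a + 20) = 4*a^4 + 32*a^3 - 72*a^2 - 800*a - 700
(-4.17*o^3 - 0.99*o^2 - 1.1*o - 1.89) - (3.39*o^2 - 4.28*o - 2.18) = -4.17*o^3 - 4.38*o^2 + 3.18*o + 0.29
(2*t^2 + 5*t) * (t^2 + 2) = 2*t^4 + 5*t^3 + 4*t^2 + 10*t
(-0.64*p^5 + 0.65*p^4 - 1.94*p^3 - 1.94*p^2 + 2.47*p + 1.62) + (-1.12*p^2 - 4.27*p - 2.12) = -0.64*p^5 + 0.65*p^4 - 1.94*p^3 - 3.06*p^2 - 1.8*p - 0.5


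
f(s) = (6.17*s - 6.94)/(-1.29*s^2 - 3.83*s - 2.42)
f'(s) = (2.58*s + 3.83)*(6.17*s - 6.94)/(-1.29*s^2 - 3.83*s - 2.42)^2 + 6.17/(-1.29*s^2 - 3.83*s - 2.42) = (7.9593*s^2 - 17.9052*s - 41.5116)/(1.6641*s^4 + 9.8814*s^3 + 20.9125*s^2 + 18.5372*s + 5.8564)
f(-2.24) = 66.22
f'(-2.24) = 392.05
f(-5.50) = 2.01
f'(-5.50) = 0.72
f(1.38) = -0.15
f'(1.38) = -0.49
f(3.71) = -0.46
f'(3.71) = 0.00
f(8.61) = -0.35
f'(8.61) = 0.02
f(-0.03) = 3.09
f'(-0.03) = -7.70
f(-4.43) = 3.18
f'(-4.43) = 1.67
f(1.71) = -0.28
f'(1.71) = -0.30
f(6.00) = -0.42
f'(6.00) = 0.03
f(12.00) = -0.29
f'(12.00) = 0.02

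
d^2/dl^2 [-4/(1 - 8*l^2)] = 64*(24*l^2 + 1)/(8*l^2 - 1)^3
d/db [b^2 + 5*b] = 2*b + 5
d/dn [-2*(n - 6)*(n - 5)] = 22 - 4*n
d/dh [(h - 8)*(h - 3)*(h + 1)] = 3*h^2 - 20*h + 13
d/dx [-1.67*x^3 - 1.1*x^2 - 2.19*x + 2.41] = -5.01*x^2 - 2.2*x - 2.19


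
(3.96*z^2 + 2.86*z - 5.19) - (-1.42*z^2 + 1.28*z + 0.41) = 5.38*z^2 + 1.58*z - 5.6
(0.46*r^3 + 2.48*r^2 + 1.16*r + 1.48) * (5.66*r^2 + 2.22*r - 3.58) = 2.6036*r^5 + 15.058*r^4 + 10.4244*r^3 + 2.0736*r^2 - 0.8672*r - 5.2984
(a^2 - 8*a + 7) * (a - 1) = a^3 - 9*a^2 + 15*a - 7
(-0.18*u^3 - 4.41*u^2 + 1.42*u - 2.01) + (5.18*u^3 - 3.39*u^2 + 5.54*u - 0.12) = 5.0*u^3 - 7.8*u^2 + 6.96*u - 2.13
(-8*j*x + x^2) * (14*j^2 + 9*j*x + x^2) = -112*j^3*x - 58*j^2*x^2 + j*x^3 + x^4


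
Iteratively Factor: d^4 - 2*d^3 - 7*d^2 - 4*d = (d + 1)*(d^3 - 3*d^2 - 4*d) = (d - 4)*(d + 1)*(d^2 + d) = d*(d - 4)*(d + 1)*(d + 1)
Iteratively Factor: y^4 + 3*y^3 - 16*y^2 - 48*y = (y + 3)*(y^3 - 16*y) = (y + 3)*(y + 4)*(y^2 - 4*y) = (y - 4)*(y + 3)*(y + 4)*(y)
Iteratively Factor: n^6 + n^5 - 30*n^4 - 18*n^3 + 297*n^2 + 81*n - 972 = (n - 3)*(n^5 + 4*n^4 - 18*n^3 - 72*n^2 + 81*n + 324) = (n - 3)*(n + 3)*(n^4 + n^3 - 21*n^2 - 9*n + 108) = (n - 3)^2*(n + 3)*(n^3 + 4*n^2 - 9*n - 36) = (n - 3)^3*(n + 3)*(n^2 + 7*n + 12) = (n - 3)^3*(n + 3)^2*(n + 4)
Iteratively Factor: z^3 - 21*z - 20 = (z - 5)*(z^2 + 5*z + 4) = (z - 5)*(z + 1)*(z + 4)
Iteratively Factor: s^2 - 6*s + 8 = (s - 4)*(s - 2)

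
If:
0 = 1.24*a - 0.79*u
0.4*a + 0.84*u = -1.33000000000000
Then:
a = -0.77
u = -1.21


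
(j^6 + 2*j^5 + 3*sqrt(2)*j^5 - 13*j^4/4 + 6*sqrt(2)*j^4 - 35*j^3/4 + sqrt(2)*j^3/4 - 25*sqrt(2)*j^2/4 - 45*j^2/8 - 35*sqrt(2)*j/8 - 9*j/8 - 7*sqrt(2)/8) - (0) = j^6 + 2*j^5 + 3*sqrt(2)*j^5 - 13*j^4/4 + 6*sqrt(2)*j^4 - 35*j^3/4 + sqrt(2)*j^3/4 - 25*sqrt(2)*j^2/4 - 45*j^2/8 - 35*sqrt(2)*j/8 - 9*j/8 - 7*sqrt(2)/8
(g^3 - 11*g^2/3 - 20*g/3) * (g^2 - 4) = g^5 - 11*g^4/3 - 32*g^3/3 + 44*g^2/3 + 80*g/3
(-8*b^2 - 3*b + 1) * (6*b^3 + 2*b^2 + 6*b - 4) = -48*b^5 - 34*b^4 - 48*b^3 + 16*b^2 + 18*b - 4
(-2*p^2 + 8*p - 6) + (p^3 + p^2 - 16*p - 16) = p^3 - p^2 - 8*p - 22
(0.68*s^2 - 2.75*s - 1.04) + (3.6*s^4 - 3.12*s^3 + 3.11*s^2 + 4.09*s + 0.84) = 3.6*s^4 - 3.12*s^3 + 3.79*s^2 + 1.34*s - 0.2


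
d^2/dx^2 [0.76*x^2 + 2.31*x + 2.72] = 1.52000000000000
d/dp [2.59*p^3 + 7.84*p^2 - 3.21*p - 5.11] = 7.77*p^2 + 15.68*p - 3.21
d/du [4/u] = -4/u^2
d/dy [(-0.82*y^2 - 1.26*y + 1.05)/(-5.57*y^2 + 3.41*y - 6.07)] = (-9.8144*y^2 + 21.6518*y + 4.0677)/(31.0249*y^4 - 37.9874*y^3 + 79.2479*y^2 - 41.3974*y + 36.8449)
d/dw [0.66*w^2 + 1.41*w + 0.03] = 1.32*w + 1.41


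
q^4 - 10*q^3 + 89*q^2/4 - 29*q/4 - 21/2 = (q - 7)*(q - 2)*(q - 3/2)*(q + 1/2)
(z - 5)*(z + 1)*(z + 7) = z^3 + 3*z^2 - 33*z - 35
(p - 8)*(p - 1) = p^2 - 9*p + 8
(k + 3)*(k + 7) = k^2 + 10*k + 21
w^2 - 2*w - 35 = (w - 7)*(w + 5)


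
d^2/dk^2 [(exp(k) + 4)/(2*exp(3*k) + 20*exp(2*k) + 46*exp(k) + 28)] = (2*exp(6*k) + 33*exp(5*k) + 224*exp(4*k) + 686*exp(3*k) + 708*exp(2*k) - 223*exp(k) - 546)*exp(k)/(exp(9*k) + 30*exp(8*k) + 369*exp(7*k) + 2422*exp(6*k) + 9327*exp(5*k) + 22002*exp(4*k) + 32075*exp(3*k) + 28098*exp(2*k) + 13524*exp(k) + 2744)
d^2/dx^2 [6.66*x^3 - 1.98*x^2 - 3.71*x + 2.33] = 39.96*x - 3.96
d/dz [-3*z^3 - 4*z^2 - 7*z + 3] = -9*z^2 - 8*z - 7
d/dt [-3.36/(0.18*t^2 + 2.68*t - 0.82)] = (1.2096*t + 9.0048)/(0.18*t^2 + 2.68*t - 0.82)^2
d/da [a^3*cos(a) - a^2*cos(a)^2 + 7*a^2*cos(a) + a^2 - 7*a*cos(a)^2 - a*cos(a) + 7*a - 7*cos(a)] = -a^3*sin(a) - 7*a^2*sin(a) + a^2*sin(2*a) + 3*a^2*cos(a) + a*sin(a) + 7*a*sin(2*a) + 14*a*cos(a) - a*cos(2*a) + a + 7*sin(a) - cos(a) - 7*cos(2*a)/2 + 7/2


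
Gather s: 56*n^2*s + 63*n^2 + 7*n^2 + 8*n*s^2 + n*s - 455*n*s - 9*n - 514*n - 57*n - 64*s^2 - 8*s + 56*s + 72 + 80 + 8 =70*n^2 - 580*n + s^2*(8*n - 64) + s*(56*n^2 - 454*n + 48) + 160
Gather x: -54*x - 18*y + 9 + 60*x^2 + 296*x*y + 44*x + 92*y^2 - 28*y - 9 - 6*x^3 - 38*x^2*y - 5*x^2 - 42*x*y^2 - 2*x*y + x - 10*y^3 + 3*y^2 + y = -6*x^3 + x^2*(55 - 38*y) + x*(-42*y^2 + 294*y - 9) - 10*y^3 + 95*y^2 - 45*y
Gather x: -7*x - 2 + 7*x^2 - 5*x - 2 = 7*x^2 - 12*x - 4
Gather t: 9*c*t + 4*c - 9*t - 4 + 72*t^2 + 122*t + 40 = 4*c + 72*t^2 + t*(9*c + 113) + 36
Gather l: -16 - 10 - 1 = -27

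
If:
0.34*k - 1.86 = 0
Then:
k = 5.47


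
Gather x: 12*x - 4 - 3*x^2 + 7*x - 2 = -3*x^2 + 19*x - 6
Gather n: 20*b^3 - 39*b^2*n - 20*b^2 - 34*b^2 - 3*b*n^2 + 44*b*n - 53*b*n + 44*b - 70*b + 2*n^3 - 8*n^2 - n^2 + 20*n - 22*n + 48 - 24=20*b^3 - 54*b^2 - 26*b + 2*n^3 + n^2*(-3*b - 9) + n*(-39*b^2 - 9*b - 2) + 24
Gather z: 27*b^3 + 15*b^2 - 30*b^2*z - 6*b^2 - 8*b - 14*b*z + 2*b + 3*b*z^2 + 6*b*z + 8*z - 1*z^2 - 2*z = 27*b^3 + 9*b^2 - 6*b + z^2*(3*b - 1) + z*(-30*b^2 - 8*b + 6)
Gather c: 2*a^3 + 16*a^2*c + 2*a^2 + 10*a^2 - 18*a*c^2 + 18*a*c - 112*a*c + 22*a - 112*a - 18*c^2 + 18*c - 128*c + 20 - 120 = 2*a^3 + 12*a^2 - 90*a + c^2*(-18*a - 18) + c*(16*a^2 - 94*a - 110) - 100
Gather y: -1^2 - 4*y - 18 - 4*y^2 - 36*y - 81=-4*y^2 - 40*y - 100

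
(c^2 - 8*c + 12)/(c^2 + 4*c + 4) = (c^2 - 8*c + 12)/(c^2 + 4*c + 4)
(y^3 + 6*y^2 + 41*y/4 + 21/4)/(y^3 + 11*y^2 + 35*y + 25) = (y^2 + 5*y + 21/4)/(y^2 + 10*y + 25)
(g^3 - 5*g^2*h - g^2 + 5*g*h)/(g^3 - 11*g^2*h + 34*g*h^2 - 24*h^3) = g*(g^2 - 5*g*h - g + 5*h)/(g^3 - 11*g^2*h + 34*g*h^2 - 24*h^3)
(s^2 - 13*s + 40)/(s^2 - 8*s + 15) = (s - 8)/(s - 3)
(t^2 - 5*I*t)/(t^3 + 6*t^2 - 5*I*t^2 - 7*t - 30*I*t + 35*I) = t/(t^2 + 6*t - 7)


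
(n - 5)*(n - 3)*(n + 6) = n^3 - 2*n^2 - 33*n + 90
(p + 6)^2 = p^2 + 12*p + 36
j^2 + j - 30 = (j - 5)*(j + 6)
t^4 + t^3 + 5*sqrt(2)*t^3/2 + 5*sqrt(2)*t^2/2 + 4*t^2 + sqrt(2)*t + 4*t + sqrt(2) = (t + sqrt(2)/2)*(t + sqrt(2))*(sqrt(2)*t/2 + 1)*(sqrt(2)*t + sqrt(2))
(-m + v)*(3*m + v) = -3*m^2 + 2*m*v + v^2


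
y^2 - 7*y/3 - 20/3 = (y - 4)*(y + 5/3)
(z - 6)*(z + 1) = z^2 - 5*z - 6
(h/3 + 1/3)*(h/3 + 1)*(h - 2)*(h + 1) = h^4/9 + h^3/3 - h^2/3 - 11*h/9 - 2/3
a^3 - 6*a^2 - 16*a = a*(a - 8)*(a + 2)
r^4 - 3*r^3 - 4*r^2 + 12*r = r*(r - 3)*(r - 2)*(r + 2)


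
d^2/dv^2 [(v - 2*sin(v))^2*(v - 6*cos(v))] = 6*(v - 2*sin(v))^2*cos(v) + 4*(v - 2*sin(v))*(v - 6*cos(v))*sin(v) - 4*(v - 2*sin(v))*(6*sin(v) + 1)*(2*cos(v) - 1) + 2*(v - 6*cos(v))*(2*cos(v) - 1)^2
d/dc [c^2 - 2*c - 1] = 2*c - 2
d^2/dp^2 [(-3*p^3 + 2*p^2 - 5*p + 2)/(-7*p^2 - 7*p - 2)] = 8*(112*p^3 - 21*p^2 - 117*p - 37)/(343*p^6 + 1029*p^5 + 1323*p^4 + 931*p^3 + 378*p^2 + 84*p + 8)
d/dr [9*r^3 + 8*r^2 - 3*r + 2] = 27*r^2 + 16*r - 3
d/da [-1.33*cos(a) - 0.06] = 1.33*sin(a)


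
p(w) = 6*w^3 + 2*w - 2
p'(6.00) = 650.00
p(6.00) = 1306.00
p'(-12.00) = 2594.00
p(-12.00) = -10394.00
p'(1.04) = 21.47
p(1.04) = 6.83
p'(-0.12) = 2.26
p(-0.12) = -2.25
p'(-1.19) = 27.49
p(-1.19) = -14.49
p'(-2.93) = 156.53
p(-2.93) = -158.78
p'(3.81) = 263.29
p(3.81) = 337.46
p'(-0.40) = 4.88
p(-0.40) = -3.18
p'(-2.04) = 76.91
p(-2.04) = -57.02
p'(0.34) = 4.08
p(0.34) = -1.08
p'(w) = 18*w^2 + 2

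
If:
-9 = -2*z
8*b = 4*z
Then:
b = 9/4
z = 9/2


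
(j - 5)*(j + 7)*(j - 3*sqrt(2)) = j^3 - 3*sqrt(2)*j^2 + 2*j^2 - 35*j - 6*sqrt(2)*j + 105*sqrt(2)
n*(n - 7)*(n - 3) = n^3 - 10*n^2 + 21*n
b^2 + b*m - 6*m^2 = (b - 2*m)*(b + 3*m)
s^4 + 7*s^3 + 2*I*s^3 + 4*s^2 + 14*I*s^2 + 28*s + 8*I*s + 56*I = (s + 7)*(s - 2*I)*(s + 2*I)^2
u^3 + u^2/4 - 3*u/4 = u*(u - 3/4)*(u + 1)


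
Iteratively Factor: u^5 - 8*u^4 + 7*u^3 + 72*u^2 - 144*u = (u - 4)*(u^4 - 4*u^3 - 9*u^2 + 36*u) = u*(u - 4)*(u^3 - 4*u^2 - 9*u + 36) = u*(u - 4)^2*(u^2 - 9) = u*(u - 4)^2*(u - 3)*(u + 3)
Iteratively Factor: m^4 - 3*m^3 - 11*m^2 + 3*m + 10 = (m - 5)*(m^3 + 2*m^2 - m - 2) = (m - 5)*(m + 2)*(m^2 - 1) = (m - 5)*(m + 1)*(m + 2)*(m - 1)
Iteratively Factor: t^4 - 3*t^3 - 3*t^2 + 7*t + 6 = (t - 3)*(t^3 - 3*t - 2) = (t - 3)*(t + 1)*(t^2 - t - 2) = (t - 3)*(t - 2)*(t + 1)*(t + 1)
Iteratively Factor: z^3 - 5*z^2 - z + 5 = (z - 1)*(z^2 - 4*z - 5) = (z - 5)*(z - 1)*(z + 1)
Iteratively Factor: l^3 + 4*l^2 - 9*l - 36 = (l - 3)*(l^2 + 7*l + 12) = (l - 3)*(l + 3)*(l + 4)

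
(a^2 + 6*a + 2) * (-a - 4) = -a^3 - 10*a^2 - 26*a - 8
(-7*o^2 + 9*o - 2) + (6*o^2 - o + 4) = -o^2 + 8*o + 2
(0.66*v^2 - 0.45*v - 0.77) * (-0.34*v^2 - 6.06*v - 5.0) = -0.2244*v^4 - 3.8466*v^3 - 0.3112*v^2 + 6.9162*v + 3.85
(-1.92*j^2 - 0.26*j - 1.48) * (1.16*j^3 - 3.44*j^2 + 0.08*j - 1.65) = -2.2272*j^5 + 6.3032*j^4 - 0.976*j^3 + 8.2384*j^2 + 0.3106*j + 2.442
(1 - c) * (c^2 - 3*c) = -c^3 + 4*c^2 - 3*c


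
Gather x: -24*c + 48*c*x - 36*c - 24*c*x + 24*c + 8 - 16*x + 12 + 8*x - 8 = -36*c + x*(24*c - 8) + 12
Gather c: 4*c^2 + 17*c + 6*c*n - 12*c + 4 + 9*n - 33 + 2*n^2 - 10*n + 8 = 4*c^2 + c*(6*n + 5) + 2*n^2 - n - 21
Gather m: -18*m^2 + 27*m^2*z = m^2*(27*z - 18)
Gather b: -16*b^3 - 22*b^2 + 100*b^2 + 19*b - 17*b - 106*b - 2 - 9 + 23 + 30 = -16*b^3 + 78*b^2 - 104*b + 42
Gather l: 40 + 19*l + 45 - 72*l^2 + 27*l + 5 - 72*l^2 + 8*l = -144*l^2 + 54*l + 90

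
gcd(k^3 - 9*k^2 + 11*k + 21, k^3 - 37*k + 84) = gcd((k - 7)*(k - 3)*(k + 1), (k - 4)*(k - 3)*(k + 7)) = k - 3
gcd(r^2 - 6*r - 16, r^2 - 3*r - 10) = r + 2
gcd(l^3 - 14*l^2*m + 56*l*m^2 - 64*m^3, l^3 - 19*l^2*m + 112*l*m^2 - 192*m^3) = l - 8*m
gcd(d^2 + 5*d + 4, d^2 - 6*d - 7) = d + 1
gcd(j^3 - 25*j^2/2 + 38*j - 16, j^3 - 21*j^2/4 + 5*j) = j - 4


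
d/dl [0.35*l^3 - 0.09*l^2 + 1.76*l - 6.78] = 1.05*l^2 - 0.18*l + 1.76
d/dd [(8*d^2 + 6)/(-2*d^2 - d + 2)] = 2*(-4*d^2 + 28*d + 3)/(4*d^4 + 4*d^3 - 7*d^2 - 4*d + 4)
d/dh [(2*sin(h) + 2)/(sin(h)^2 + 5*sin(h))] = 2*(-2*sin(h) + cos(h)^2 - 6)*cos(h)/((sin(h) + 5)^2*sin(h)^2)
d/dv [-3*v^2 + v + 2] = 1 - 6*v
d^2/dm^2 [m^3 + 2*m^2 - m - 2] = 6*m + 4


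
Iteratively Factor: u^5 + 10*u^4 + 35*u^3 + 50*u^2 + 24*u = (u + 4)*(u^4 + 6*u^3 + 11*u^2 + 6*u) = u*(u + 4)*(u^3 + 6*u^2 + 11*u + 6) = u*(u + 3)*(u + 4)*(u^2 + 3*u + 2) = u*(u + 2)*(u + 3)*(u + 4)*(u + 1)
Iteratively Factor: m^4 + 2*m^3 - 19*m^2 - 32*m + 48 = (m - 4)*(m^3 + 6*m^2 + 5*m - 12) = (m - 4)*(m + 4)*(m^2 + 2*m - 3) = (m - 4)*(m + 3)*(m + 4)*(m - 1)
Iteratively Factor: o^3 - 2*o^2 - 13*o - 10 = (o + 1)*(o^2 - 3*o - 10) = (o + 1)*(o + 2)*(o - 5)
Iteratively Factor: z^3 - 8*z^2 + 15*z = (z - 3)*(z^2 - 5*z) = z*(z - 3)*(z - 5)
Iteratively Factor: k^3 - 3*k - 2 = (k - 2)*(k^2 + 2*k + 1) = (k - 2)*(k + 1)*(k + 1)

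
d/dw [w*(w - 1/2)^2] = (2*w - 1)*(6*w - 1)/4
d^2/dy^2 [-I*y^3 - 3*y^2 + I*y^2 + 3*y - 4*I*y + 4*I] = -6*I*y - 6 + 2*I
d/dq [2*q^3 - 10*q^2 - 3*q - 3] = 6*q^2 - 20*q - 3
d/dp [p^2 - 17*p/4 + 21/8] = 2*p - 17/4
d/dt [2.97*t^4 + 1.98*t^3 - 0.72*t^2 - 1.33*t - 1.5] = 11.88*t^3 + 5.94*t^2 - 1.44*t - 1.33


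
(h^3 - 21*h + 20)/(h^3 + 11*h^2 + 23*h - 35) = (h - 4)/(h + 7)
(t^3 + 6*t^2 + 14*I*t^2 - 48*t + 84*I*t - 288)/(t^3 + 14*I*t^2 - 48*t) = (t + 6)/t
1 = 1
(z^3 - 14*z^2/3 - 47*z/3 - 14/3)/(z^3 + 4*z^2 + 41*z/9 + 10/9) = 3*(z - 7)/(3*z + 5)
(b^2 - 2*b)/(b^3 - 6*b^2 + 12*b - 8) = b/(b^2 - 4*b + 4)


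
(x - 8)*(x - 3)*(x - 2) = x^3 - 13*x^2 + 46*x - 48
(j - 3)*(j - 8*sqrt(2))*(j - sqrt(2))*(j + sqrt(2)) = j^4 - 8*sqrt(2)*j^3 - 3*j^3 - 2*j^2 + 24*sqrt(2)*j^2 + 6*j + 16*sqrt(2)*j - 48*sqrt(2)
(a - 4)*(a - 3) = a^2 - 7*a + 12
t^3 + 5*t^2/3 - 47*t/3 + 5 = (t - 3)*(t - 1/3)*(t + 5)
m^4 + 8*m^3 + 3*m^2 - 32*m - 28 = (m - 2)*(m + 1)*(m + 2)*(m + 7)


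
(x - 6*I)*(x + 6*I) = x^2 + 36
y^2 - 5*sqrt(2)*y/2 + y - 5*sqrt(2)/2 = (y + 1)*(y - 5*sqrt(2)/2)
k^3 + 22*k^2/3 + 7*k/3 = k*(k + 1/3)*(k + 7)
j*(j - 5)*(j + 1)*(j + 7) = j^4 + 3*j^3 - 33*j^2 - 35*j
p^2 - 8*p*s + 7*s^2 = (p - 7*s)*(p - s)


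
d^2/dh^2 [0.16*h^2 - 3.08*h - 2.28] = 0.320000000000000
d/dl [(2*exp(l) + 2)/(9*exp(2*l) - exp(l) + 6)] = 2*(-(exp(l) + 1)*(18*exp(l) - 1) + 9*exp(2*l) - exp(l) + 6)*exp(l)/(9*exp(2*l) - exp(l) + 6)^2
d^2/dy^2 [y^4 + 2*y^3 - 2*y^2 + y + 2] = 12*y^2 + 12*y - 4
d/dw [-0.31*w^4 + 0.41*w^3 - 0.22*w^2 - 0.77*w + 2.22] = -1.24*w^3 + 1.23*w^2 - 0.44*w - 0.77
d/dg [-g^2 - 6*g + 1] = -2*g - 6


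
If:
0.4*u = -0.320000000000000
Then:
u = -0.80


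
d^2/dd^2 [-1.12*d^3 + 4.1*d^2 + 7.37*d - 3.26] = 8.2 - 6.72*d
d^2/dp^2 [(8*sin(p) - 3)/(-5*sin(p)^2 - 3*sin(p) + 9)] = (200*sin(p)^5 - 420*sin(p)^4 + 1625*sin(p)^3 + 99*sin(p)^2 - 1323*sin(p) - 108)/(5*sin(p)^2 + 3*sin(p) - 9)^3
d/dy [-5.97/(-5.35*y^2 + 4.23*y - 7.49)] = (25.2531 - 63.879*y)/(5.35*y^2 - 4.23*y + 7.49)^2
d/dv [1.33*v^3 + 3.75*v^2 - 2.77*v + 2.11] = 3.99*v^2 + 7.5*v - 2.77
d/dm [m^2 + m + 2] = 2*m + 1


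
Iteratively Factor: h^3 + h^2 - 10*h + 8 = (h - 1)*(h^2 + 2*h - 8) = (h - 2)*(h - 1)*(h + 4)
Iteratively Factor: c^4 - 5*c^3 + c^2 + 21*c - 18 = (c + 2)*(c^3 - 7*c^2 + 15*c - 9) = (c - 1)*(c + 2)*(c^2 - 6*c + 9) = (c - 3)*(c - 1)*(c + 2)*(c - 3)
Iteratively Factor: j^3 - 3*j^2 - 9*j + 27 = (j + 3)*(j^2 - 6*j + 9) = (j - 3)*(j + 3)*(j - 3)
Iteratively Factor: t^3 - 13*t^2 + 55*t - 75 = (t - 5)*(t^2 - 8*t + 15) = (t - 5)*(t - 3)*(t - 5)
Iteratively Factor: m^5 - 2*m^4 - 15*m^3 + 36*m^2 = (m)*(m^4 - 2*m^3 - 15*m^2 + 36*m) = m*(m + 4)*(m^3 - 6*m^2 + 9*m) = m^2*(m + 4)*(m^2 - 6*m + 9) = m^2*(m - 3)*(m + 4)*(m - 3)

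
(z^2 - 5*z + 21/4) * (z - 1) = z^3 - 6*z^2 + 41*z/4 - 21/4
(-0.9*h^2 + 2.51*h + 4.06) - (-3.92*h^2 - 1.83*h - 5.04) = 3.02*h^2 + 4.34*h + 9.1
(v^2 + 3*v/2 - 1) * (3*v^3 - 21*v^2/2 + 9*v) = 3*v^5 - 6*v^4 - 39*v^3/4 + 24*v^2 - 9*v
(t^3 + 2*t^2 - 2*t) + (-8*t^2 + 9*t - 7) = t^3 - 6*t^2 + 7*t - 7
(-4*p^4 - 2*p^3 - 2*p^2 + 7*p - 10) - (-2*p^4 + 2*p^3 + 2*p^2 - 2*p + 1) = -2*p^4 - 4*p^3 - 4*p^2 + 9*p - 11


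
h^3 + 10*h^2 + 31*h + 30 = (h + 2)*(h + 3)*(h + 5)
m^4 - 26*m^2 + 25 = (m - 5)*(m - 1)*(m + 1)*(m + 5)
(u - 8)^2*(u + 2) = u^3 - 14*u^2 + 32*u + 128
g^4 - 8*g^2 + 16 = (g - 2)^2*(g + 2)^2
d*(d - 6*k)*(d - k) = d^3 - 7*d^2*k + 6*d*k^2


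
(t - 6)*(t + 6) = t^2 - 36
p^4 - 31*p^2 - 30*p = p*(p - 6)*(p + 1)*(p + 5)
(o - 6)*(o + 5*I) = o^2 - 6*o + 5*I*o - 30*I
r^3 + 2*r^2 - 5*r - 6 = (r - 2)*(r + 1)*(r + 3)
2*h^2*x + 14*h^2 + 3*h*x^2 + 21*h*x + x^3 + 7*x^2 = (h + x)*(2*h + x)*(x + 7)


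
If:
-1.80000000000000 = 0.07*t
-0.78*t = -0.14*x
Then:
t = -25.71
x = -143.27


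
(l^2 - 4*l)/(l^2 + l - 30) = l*(l - 4)/(l^2 + l - 30)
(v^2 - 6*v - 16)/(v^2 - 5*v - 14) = (v - 8)/(v - 7)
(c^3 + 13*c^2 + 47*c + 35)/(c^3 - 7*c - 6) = (c^2 + 12*c + 35)/(c^2 - c - 6)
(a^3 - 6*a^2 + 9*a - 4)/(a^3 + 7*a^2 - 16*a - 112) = (a^2 - 2*a + 1)/(a^2 + 11*a + 28)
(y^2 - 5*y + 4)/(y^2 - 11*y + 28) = (y - 1)/(y - 7)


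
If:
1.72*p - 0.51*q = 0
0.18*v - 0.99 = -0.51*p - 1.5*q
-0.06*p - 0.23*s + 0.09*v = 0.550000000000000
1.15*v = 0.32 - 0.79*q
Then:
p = 0.18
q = 0.62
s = -2.50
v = -0.14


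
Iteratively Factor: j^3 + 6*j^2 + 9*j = (j + 3)*(j^2 + 3*j) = j*(j + 3)*(j + 3)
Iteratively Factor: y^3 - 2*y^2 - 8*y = (y + 2)*(y^2 - 4*y) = y*(y + 2)*(y - 4)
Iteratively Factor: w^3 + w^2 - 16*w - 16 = (w + 1)*(w^2 - 16) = (w + 1)*(w + 4)*(w - 4)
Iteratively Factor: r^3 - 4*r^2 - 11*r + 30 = (r - 2)*(r^2 - 2*r - 15) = (r - 5)*(r - 2)*(r + 3)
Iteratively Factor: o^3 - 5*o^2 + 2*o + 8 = (o - 4)*(o^2 - o - 2) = (o - 4)*(o - 2)*(o + 1)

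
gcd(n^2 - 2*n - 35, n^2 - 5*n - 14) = n - 7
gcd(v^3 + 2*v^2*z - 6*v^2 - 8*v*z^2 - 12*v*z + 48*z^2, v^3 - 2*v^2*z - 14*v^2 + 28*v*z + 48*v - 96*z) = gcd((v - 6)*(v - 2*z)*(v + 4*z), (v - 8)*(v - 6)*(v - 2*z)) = -v^2 + 2*v*z + 6*v - 12*z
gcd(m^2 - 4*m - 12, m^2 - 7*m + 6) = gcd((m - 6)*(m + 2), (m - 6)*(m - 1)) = m - 6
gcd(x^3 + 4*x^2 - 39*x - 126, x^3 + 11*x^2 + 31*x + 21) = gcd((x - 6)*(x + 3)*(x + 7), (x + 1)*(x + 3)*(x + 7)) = x^2 + 10*x + 21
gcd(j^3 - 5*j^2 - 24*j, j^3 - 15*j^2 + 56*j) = j^2 - 8*j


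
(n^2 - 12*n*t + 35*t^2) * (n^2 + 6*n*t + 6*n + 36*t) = n^4 - 6*n^3*t + 6*n^3 - 37*n^2*t^2 - 36*n^2*t + 210*n*t^3 - 222*n*t^2 + 1260*t^3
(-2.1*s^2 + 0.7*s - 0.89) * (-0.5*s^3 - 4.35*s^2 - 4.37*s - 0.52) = 1.05*s^5 + 8.785*s^4 + 6.577*s^3 + 1.9045*s^2 + 3.5253*s + 0.4628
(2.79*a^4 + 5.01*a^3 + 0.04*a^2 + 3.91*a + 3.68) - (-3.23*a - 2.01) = 2.79*a^4 + 5.01*a^3 + 0.04*a^2 + 7.14*a + 5.69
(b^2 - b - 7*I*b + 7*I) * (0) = 0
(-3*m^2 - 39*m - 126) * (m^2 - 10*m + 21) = -3*m^4 - 9*m^3 + 201*m^2 + 441*m - 2646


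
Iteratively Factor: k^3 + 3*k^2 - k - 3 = (k - 1)*(k^2 + 4*k + 3) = (k - 1)*(k + 1)*(k + 3)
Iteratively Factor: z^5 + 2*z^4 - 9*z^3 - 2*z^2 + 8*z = (z + 4)*(z^4 - 2*z^3 - z^2 + 2*z) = (z - 1)*(z + 4)*(z^3 - z^2 - 2*z) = (z - 2)*(z - 1)*(z + 4)*(z^2 + z) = (z - 2)*(z - 1)*(z + 1)*(z + 4)*(z)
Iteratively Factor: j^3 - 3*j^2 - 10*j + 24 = (j - 2)*(j^2 - j - 12) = (j - 2)*(j + 3)*(j - 4)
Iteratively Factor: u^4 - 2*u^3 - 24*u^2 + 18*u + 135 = (u - 3)*(u^3 + u^2 - 21*u - 45) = (u - 3)*(u + 3)*(u^2 - 2*u - 15) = (u - 3)*(u + 3)^2*(u - 5)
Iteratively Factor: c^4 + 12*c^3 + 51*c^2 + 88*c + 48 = (c + 4)*(c^3 + 8*c^2 + 19*c + 12) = (c + 4)^2*(c^2 + 4*c + 3) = (c + 3)*(c + 4)^2*(c + 1)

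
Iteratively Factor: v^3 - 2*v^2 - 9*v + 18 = (v - 2)*(v^2 - 9) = (v - 3)*(v - 2)*(v + 3)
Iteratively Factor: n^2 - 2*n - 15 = (n - 5)*(n + 3)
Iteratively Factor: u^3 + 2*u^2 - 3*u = (u - 1)*(u^2 + 3*u) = u*(u - 1)*(u + 3)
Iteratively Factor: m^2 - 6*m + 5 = (m - 1)*(m - 5)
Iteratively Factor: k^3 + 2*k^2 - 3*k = (k - 1)*(k^2 + 3*k) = (k - 1)*(k + 3)*(k)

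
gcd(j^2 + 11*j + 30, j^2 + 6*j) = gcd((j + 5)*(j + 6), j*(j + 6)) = j + 6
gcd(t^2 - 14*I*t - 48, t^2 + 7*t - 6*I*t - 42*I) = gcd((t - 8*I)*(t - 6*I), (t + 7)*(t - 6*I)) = t - 6*I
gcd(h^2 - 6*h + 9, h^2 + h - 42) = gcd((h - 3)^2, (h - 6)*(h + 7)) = 1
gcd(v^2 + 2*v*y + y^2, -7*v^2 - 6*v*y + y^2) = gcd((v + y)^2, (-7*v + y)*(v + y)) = v + y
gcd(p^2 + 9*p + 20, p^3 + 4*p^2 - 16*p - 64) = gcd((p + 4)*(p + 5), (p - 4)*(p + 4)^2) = p + 4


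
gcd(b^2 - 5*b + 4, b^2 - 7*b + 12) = b - 4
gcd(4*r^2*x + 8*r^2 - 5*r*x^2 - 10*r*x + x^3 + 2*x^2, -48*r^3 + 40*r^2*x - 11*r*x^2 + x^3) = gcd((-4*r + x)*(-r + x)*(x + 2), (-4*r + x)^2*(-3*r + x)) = -4*r + x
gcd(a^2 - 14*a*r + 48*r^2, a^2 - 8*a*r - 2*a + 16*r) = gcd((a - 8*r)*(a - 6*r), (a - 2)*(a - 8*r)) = -a + 8*r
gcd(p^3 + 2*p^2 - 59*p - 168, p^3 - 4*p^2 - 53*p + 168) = p^2 - p - 56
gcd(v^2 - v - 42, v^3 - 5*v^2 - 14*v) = v - 7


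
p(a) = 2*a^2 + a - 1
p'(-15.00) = -59.00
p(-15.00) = 434.00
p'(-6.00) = -23.00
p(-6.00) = 65.00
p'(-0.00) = 1.00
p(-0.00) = -1.00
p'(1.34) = 6.36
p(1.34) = 3.93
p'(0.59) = 3.36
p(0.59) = 0.29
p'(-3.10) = -11.40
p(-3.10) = 15.12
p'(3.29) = 14.16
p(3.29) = 23.94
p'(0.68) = 3.72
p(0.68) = 0.60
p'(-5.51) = -21.04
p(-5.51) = 54.21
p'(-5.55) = -21.20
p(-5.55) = 55.06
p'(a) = 4*a + 1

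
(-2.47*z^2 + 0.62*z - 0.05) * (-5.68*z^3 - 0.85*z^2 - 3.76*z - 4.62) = 14.0296*z^5 - 1.4221*z^4 + 9.0442*z^3 + 9.1227*z^2 - 2.6764*z + 0.231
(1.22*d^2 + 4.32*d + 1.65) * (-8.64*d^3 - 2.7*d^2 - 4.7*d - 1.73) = -10.5408*d^5 - 40.6188*d^4 - 31.654*d^3 - 26.8696*d^2 - 15.2286*d - 2.8545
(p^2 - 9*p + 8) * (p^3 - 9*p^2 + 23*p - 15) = p^5 - 18*p^4 + 112*p^3 - 294*p^2 + 319*p - 120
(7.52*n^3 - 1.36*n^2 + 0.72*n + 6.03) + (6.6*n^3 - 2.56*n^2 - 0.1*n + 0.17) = 14.12*n^3 - 3.92*n^2 + 0.62*n + 6.2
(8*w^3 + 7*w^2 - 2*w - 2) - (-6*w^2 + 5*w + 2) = 8*w^3 + 13*w^2 - 7*w - 4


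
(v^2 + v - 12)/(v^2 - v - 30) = (-v^2 - v + 12)/(-v^2 + v + 30)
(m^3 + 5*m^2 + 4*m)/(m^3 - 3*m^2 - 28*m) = (m + 1)/(m - 7)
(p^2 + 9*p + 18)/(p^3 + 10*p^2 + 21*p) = (p + 6)/(p*(p + 7))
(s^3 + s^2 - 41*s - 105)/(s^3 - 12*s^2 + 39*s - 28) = (s^2 + 8*s + 15)/(s^2 - 5*s + 4)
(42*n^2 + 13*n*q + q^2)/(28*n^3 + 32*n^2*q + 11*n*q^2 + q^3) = (6*n + q)/(4*n^2 + 4*n*q + q^2)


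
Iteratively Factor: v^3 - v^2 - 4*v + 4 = (v + 2)*(v^2 - 3*v + 2) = (v - 1)*(v + 2)*(v - 2)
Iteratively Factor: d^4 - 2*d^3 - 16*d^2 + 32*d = (d - 4)*(d^3 + 2*d^2 - 8*d) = d*(d - 4)*(d^2 + 2*d - 8) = d*(d - 4)*(d - 2)*(d + 4)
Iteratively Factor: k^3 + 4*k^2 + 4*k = (k)*(k^2 + 4*k + 4) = k*(k + 2)*(k + 2)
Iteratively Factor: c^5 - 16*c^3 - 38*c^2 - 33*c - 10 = (c + 2)*(c^4 - 2*c^3 - 12*c^2 - 14*c - 5) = (c + 1)*(c + 2)*(c^3 - 3*c^2 - 9*c - 5) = (c + 1)^2*(c + 2)*(c^2 - 4*c - 5) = (c + 1)^3*(c + 2)*(c - 5)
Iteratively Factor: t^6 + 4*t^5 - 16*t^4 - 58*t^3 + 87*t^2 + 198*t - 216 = (t - 2)*(t^5 + 6*t^4 - 4*t^3 - 66*t^2 - 45*t + 108) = (t - 2)*(t - 1)*(t^4 + 7*t^3 + 3*t^2 - 63*t - 108) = (t - 2)*(t - 1)*(t + 3)*(t^3 + 4*t^2 - 9*t - 36) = (t - 2)*(t - 1)*(t + 3)^2*(t^2 + t - 12) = (t - 2)*(t - 1)*(t + 3)^2*(t + 4)*(t - 3)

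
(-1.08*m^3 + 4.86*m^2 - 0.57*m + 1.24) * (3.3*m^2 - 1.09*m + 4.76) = -3.564*m^5 + 17.2152*m^4 - 12.3192*m^3 + 27.8469*m^2 - 4.0648*m + 5.9024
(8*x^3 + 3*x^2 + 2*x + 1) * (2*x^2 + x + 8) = 16*x^5 + 14*x^4 + 71*x^3 + 28*x^2 + 17*x + 8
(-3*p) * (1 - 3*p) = 9*p^2 - 3*p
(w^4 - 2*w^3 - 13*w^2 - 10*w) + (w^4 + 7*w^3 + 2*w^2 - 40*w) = 2*w^4 + 5*w^3 - 11*w^2 - 50*w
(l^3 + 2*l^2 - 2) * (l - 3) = l^4 - l^3 - 6*l^2 - 2*l + 6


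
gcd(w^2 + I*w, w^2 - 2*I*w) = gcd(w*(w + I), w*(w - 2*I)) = w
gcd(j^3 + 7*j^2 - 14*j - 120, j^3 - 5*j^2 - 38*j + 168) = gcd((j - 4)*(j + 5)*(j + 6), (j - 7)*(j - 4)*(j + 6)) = j^2 + 2*j - 24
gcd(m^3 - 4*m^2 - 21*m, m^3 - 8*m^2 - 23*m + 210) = m - 7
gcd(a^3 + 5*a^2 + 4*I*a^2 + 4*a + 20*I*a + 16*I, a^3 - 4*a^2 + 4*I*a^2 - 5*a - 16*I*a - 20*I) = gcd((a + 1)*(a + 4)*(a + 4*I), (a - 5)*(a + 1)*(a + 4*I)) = a^2 + a*(1 + 4*I) + 4*I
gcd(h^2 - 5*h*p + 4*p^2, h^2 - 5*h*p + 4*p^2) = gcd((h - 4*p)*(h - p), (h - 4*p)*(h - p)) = h^2 - 5*h*p + 4*p^2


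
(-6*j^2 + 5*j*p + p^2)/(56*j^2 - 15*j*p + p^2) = (-6*j^2 + 5*j*p + p^2)/(56*j^2 - 15*j*p + p^2)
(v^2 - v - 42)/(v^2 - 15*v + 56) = (v + 6)/(v - 8)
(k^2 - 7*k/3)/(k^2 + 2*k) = (k - 7/3)/(k + 2)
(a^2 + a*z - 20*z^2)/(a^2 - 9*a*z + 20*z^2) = (-a - 5*z)/(-a + 5*z)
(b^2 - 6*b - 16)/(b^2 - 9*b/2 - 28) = 2*(b + 2)/(2*b + 7)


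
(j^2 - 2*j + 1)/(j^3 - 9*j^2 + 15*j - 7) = 1/(j - 7)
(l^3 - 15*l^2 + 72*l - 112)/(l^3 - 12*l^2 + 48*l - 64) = (l - 7)/(l - 4)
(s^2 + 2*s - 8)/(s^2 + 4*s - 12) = (s + 4)/(s + 6)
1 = 1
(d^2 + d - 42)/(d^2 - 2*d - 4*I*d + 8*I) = (d^2 + d - 42)/(d^2 - 2*d - 4*I*d + 8*I)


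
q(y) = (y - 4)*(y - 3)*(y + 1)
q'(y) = (y - 4)*(y - 3) + (y - 4)*(y + 1) + (y - 3)*(y + 1)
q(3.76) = -0.87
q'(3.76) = 2.29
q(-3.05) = -87.44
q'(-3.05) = 69.51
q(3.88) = -0.52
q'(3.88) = 3.60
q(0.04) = 12.19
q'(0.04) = 4.52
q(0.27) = 12.93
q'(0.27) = 1.98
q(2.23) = 4.40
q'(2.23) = -6.84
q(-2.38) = -47.37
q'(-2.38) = 50.55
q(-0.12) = 11.31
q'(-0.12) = 6.48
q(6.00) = 42.00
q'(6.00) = 41.00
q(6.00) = 42.00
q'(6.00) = 41.00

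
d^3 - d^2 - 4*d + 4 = (d - 2)*(d - 1)*(d + 2)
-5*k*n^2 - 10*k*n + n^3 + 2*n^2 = n*(-5*k + n)*(n + 2)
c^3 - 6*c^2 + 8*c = c*(c - 4)*(c - 2)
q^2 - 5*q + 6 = (q - 3)*(q - 2)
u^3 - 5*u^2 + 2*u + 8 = (u - 4)*(u - 2)*(u + 1)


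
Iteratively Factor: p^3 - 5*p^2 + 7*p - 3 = (p - 1)*(p^2 - 4*p + 3) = (p - 1)^2*(p - 3)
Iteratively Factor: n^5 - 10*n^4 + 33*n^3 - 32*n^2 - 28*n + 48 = (n - 4)*(n^4 - 6*n^3 + 9*n^2 + 4*n - 12) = (n - 4)*(n - 3)*(n^3 - 3*n^2 + 4) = (n - 4)*(n - 3)*(n - 2)*(n^2 - n - 2) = (n - 4)*(n - 3)*(n - 2)^2*(n + 1)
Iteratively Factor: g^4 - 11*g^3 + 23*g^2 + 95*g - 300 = (g - 5)*(g^3 - 6*g^2 - 7*g + 60) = (g - 5)*(g + 3)*(g^2 - 9*g + 20) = (g - 5)^2*(g + 3)*(g - 4)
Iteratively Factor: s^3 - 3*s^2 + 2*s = (s)*(s^2 - 3*s + 2) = s*(s - 1)*(s - 2)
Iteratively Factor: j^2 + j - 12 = (j - 3)*(j + 4)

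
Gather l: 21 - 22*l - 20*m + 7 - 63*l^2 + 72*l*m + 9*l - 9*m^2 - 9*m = -63*l^2 + l*(72*m - 13) - 9*m^2 - 29*m + 28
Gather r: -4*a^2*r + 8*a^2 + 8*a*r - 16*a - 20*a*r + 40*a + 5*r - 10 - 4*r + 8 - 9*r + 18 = 8*a^2 + 24*a + r*(-4*a^2 - 12*a - 8) + 16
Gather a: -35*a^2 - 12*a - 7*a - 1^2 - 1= -35*a^2 - 19*a - 2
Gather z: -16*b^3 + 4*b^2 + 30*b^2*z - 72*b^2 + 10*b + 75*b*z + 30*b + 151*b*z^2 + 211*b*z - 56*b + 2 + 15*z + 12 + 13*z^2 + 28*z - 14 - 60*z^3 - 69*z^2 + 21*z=-16*b^3 - 68*b^2 - 16*b - 60*z^3 + z^2*(151*b - 56) + z*(30*b^2 + 286*b + 64)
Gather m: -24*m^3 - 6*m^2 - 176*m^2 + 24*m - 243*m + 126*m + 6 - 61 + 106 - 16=-24*m^3 - 182*m^2 - 93*m + 35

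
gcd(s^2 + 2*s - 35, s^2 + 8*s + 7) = s + 7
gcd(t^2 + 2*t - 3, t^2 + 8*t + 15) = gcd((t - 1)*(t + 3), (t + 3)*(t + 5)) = t + 3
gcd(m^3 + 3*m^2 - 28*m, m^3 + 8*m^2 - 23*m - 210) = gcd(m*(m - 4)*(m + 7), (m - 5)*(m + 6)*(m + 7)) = m + 7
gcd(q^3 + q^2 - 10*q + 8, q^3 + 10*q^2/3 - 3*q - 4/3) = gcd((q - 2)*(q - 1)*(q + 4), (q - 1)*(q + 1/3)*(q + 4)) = q^2 + 3*q - 4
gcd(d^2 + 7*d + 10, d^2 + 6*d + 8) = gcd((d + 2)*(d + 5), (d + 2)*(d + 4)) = d + 2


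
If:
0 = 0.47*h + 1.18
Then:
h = -2.51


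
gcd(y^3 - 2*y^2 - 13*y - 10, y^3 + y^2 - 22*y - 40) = y^2 - 3*y - 10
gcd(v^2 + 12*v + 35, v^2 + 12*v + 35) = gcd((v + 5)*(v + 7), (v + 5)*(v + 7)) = v^2 + 12*v + 35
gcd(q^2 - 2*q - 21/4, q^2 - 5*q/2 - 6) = q + 3/2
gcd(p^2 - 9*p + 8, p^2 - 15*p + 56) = p - 8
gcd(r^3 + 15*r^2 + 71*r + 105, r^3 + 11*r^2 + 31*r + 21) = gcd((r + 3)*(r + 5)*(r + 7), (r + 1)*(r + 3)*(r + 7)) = r^2 + 10*r + 21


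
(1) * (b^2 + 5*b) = b^2 + 5*b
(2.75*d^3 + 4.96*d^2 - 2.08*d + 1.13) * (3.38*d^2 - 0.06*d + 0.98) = 9.295*d^5 + 16.5998*d^4 - 4.633*d^3 + 8.805*d^2 - 2.1062*d + 1.1074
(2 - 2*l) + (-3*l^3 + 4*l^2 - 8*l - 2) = -3*l^3 + 4*l^2 - 10*l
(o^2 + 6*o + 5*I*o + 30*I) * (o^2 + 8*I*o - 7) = o^4 + 6*o^3 + 13*I*o^3 - 47*o^2 + 78*I*o^2 - 282*o - 35*I*o - 210*I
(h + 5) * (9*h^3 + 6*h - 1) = 9*h^4 + 45*h^3 + 6*h^2 + 29*h - 5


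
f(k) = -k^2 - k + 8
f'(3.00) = -7.00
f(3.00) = -4.00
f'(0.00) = -1.00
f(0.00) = 8.00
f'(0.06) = -1.12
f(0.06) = 7.94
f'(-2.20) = 3.40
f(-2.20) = 5.36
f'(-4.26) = 7.52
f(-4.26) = -5.89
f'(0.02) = -1.04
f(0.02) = 7.98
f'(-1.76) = 2.52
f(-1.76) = 6.66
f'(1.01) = -3.02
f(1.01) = 5.97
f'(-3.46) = 5.92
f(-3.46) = -0.51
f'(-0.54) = 0.08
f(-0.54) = 8.25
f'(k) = -2*k - 1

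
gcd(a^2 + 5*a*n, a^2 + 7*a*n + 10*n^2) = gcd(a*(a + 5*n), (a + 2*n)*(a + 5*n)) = a + 5*n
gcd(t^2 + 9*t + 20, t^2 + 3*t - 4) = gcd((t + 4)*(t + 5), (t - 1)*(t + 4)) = t + 4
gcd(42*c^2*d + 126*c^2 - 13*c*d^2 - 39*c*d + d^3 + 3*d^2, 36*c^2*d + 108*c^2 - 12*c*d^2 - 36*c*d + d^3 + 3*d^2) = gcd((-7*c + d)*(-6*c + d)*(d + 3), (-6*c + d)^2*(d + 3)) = 6*c*d + 18*c - d^2 - 3*d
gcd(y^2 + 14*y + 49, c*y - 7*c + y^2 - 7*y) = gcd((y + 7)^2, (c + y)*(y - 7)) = 1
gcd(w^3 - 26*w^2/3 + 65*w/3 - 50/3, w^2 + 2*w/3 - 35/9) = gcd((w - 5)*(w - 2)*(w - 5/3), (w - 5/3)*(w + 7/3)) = w - 5/3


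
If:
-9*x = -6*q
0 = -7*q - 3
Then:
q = -3/7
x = -2/7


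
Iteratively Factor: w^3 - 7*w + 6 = (w - 2)*(w^2 + 2*w - 3) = (w - 2)*(w - 1)*(w + 3)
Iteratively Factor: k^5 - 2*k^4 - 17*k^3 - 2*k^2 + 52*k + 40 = (k + 2)*(k^4 - 4*k^3 - 9*k^2 + 16*k + 20) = (k + 2)^2*(k^3 - 6*k^2 + 3*k + 10) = (k - 5)*(k + 2)^2*(k^2 - k - 2) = (k - 5)*(k - 2)*(k + 2)^2*(k + 1)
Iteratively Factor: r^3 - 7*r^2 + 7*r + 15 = (r + 1)*(r^2 - 8*r + 15) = (r - 3)*(r + 1)*(r - 5)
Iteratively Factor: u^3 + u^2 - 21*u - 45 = (u - 5)*(u^2 + 6*u + 9) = (u - 5)*(u + 3)*(u + 3)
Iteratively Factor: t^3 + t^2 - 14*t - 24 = (t + 2)*(t^2 - t - 12) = (t - 4)*(t + 2)*(t + 3)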